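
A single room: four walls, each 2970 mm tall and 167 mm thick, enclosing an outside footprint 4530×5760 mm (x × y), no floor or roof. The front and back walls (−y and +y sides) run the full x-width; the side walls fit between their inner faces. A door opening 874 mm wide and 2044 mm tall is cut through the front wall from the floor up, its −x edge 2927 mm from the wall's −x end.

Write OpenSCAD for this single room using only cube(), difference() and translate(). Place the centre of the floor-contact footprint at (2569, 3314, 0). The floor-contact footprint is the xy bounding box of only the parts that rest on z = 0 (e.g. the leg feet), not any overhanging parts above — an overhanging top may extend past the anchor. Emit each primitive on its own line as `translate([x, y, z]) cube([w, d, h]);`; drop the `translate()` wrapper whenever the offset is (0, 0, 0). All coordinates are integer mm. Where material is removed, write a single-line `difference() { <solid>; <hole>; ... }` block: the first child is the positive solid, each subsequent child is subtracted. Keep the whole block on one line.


difference() { translate([304, 434, 0]) cube([4530, 167, 2970]); translate([3231, 434, 0]) cube([874, 167, 2044]); }
translate([304, 6027, 0]) cube([4530, 167, 2970]);
translate([304, 601, 0]) cube([167, 5426, 2970]);
translate([4667, 601, 0]) cube([167, 5426, 2970]);


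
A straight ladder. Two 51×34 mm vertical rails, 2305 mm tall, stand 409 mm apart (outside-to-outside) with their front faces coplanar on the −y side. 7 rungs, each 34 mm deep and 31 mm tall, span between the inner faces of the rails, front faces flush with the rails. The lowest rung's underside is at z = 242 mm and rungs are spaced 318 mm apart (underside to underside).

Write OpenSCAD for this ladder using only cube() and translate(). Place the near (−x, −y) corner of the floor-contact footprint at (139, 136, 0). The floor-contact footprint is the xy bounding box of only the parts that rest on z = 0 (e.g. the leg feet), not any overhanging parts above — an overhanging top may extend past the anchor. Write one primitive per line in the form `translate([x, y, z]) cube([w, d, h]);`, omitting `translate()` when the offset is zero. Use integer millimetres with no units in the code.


translate([139, 136, 0]) cube([51, 34, 2305]);
translate([497, 136, 0]) cube([51, 34, 2305]);
translate([190, 136, 242]) cube([307, 34, 31]);
translate([190, 136, 560]) cube([307, 34, 31]);
translate([190, 136, 878]) cube([307, 34, 31]);
translate([190, 136, 1196]) cube([307, 34, 31]);
translate([190, 136, 1514]) cube([307, 34, 31]);
translate([190, 136, 1832]) cube([307, 34, 31]);
translate([190, 136, 2150]) cube([307, 34, 31]);


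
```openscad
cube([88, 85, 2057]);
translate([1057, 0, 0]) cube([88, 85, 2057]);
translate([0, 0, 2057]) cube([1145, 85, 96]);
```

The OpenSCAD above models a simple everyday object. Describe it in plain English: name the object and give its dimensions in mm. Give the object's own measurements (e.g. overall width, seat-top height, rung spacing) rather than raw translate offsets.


A door frame. The clear opening is 969 mm wide and 2057 mm high. Two 88 mm wide jambs, 85 mm deep, stand either side of the opening from the floor to the top of the opening. A 96 mm thick head sits across the top of both jambs, spanning the full outside width of the frame.


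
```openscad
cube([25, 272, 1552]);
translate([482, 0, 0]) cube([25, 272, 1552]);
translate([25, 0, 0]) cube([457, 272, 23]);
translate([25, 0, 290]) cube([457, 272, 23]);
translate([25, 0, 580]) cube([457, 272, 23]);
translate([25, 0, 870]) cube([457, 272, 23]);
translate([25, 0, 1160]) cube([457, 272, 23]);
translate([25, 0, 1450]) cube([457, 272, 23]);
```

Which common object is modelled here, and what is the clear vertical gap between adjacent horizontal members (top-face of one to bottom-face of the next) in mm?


A bookshelf. The clear shelf gap is 267 mm.

Two tall side panels with 6 horizontal boards between them — a bookshelf. The first two shelf undersides are at z = 0 and z = 290; with shelf thickness 23, the clear gap is 290 − 0 − 23 = 267 mm.


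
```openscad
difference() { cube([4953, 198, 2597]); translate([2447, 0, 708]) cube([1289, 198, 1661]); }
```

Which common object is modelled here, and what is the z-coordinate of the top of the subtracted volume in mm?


A wall with a window opening. The window head height is 2369 mm.

A wall with a rectangular opening subtracted — a window. Sill at z = 708, opening 1661 mm tall, so the head is at 708 + 1661 = 2369 mm.


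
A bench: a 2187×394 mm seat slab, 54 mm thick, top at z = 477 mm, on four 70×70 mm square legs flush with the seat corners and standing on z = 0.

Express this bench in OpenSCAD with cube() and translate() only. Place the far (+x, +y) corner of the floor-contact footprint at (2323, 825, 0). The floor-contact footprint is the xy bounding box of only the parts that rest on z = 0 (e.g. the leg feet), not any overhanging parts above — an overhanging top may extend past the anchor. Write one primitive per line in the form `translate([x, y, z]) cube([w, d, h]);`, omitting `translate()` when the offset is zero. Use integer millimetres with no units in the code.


// leg_h = 477 − 54 = 423
translate([136, 431, 423]) cube([2187, 394, 54]);
translate([136, 431, 0]) cube([70, 70, 423]);
translate([136, 755, 0]) cube([70, 70, 423]);
translate([2253, 431, 0]) cube([70, 70, 423]);
translate([2253, 755, 0]) cube([70, 70, 423]);


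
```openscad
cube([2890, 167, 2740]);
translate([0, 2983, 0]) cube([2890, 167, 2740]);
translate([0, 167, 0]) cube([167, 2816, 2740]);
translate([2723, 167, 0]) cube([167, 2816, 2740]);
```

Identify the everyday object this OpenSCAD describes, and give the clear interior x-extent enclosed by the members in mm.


A house (or room) frame. The interior width is 2556 mm.

Four 2740 mm walls enclosing a rectangle with no floor or roof — a room or house frame. Outside width is 2890 mm and wall thickness is 167 mm, so the interior width is 2890 − 2 × 167 = 2556 mm.


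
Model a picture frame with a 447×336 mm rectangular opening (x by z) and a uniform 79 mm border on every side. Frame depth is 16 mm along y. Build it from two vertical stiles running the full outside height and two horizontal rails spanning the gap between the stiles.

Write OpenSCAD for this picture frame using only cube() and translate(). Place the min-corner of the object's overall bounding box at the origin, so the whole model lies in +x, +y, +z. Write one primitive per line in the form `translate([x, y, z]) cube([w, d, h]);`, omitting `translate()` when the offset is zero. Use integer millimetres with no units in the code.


cube([79, 16, 494]);
translate([526, 0, 0]) cube([79, 16, 494]);
translate([79, 0, 0]) cube([447, 16, 79]);
translate([79, 0, 415]) cube([447, 16, 79]);


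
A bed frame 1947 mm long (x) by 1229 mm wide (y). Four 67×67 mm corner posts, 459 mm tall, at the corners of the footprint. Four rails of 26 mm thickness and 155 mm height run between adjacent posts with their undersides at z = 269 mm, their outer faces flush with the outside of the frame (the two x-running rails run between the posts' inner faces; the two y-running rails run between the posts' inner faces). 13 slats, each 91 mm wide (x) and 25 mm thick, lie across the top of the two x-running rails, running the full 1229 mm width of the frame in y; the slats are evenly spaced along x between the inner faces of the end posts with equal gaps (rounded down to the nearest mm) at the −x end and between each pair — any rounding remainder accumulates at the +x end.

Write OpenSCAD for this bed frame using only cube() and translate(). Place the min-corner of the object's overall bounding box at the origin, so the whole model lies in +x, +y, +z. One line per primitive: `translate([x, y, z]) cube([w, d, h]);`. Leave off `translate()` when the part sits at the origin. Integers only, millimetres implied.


// slat z = rail_z + rail_h = 269 + 155 = 424
// slat gap = ⌊(1813 − 13·91) / 14⌋ = 45
cube([67, 67, 459]);
translate([0, 1162, 0]) cube([67, 67, 459]);
translate([1880, 0, 0]) cube([67, 67, 459]);
translate([1880, 1162, 0]) cube([67, 67, 459]);
translate([67, 0, 269]) cube([1813, 26, 155]);
translate([67, 1203, 269]) cube([1813, 26, 155]);
translate([0, 67, 269]) cube([26, 1095, 155]);
translate([1921, 67, 269]) cube([26, 1095, 155]);
translate([112, 0, 424]) cube([91, 1229, 25]);
translate([248, 0, 424]) cube([91, 1229, 25]);
translate([384, 0, 424]) cube([91, 1229, 25]);
translate([520, 0, 424]) cube([91, 1229, 25]);
translate([656, 0, 424]) cube([91, 1229, 25]);
translate([792, 0, 424]) cube([91, 1229, 25]);
translate([928, 0, 424]) cube([91, 1229, 25]);
translate([1064, 0, 424]) cube([91, 1229, 25]);
translate([1200, 0, 424]) cube([91, 1229, 25]);
translate([1336, 0, 424]) cube([91, 1229, 25]);
translate([1472, 0, 424]) cube([91, 1229, 25]);
translate([1608, 0, 424]) cube([91, 1229, 25]);
translate([1744, 0, 424]) cube([91, 1229, 25]);


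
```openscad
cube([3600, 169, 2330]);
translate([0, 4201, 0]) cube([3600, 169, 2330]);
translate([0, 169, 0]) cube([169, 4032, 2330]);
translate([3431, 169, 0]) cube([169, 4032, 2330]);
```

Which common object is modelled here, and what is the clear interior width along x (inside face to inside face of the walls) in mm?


A house (or room) frame. The interior width is 3262 mm.

Four 2330 mm walls enclosing a rectangle with no floor or roof — a room or house frame. Outside width is 3600 mm and wall thickness is 169 mm, so the interior width is 3600 − 2 × 169 = 3262 mm.


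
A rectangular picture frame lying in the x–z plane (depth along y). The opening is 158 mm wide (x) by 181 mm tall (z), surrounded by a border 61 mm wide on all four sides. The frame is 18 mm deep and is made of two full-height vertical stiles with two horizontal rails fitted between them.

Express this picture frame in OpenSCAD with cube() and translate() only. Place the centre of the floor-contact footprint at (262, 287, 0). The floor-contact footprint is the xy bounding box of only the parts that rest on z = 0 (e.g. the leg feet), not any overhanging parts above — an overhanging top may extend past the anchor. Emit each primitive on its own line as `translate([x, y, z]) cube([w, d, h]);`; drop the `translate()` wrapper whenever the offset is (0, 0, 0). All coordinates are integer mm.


translate([122, 278, 0]) cube([61, 18, 303]);
translate([341, 278, 0]) cube([61, 18, 303]);
translate([183, 278, 0]) cube([158, 18, 61]);
translate([183, 278, 242]) cube([158, 18, 61]);


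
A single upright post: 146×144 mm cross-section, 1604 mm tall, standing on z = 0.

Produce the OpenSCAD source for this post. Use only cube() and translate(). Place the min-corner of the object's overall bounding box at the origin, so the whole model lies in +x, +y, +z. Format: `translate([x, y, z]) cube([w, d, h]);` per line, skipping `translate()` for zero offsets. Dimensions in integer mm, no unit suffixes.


cube([146, 144, 1604]);


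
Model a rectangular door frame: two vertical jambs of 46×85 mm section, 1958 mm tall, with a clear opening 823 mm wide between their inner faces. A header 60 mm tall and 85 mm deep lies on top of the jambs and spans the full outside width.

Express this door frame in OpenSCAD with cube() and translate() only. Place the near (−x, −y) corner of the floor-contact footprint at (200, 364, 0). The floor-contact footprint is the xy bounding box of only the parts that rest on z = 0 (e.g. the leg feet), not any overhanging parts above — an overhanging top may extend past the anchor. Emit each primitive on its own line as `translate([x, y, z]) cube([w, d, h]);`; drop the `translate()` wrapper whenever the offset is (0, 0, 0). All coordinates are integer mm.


translate([200, 364, 0]) cube([46, 85, 1958]);
translate([1069, 364, 0]) cube([46, 85, 1958]);
translate([200, 364, 1958]) cube([915, 85, 60]);


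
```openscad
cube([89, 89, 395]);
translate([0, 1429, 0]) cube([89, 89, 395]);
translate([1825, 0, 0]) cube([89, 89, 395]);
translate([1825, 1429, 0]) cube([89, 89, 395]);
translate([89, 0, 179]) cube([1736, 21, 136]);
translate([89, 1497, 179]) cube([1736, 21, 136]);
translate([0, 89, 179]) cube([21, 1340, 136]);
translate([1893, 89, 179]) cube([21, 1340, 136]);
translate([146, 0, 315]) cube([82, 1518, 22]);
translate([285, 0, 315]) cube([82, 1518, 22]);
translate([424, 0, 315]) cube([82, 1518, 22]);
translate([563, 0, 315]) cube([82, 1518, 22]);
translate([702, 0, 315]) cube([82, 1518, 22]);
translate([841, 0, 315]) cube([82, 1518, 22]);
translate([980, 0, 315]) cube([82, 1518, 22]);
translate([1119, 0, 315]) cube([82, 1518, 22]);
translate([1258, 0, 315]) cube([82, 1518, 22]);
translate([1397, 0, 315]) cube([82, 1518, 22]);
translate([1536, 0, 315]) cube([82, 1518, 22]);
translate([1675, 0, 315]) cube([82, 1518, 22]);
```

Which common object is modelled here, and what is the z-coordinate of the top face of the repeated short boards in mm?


A bed frame. The slat-top height is 337 mm.

Four posts, four rails, and a row of slats — a bed frame. Slats sit on the rails at z = 179 + 136 = 315; with slat thickness 22, the top is 337 mm.


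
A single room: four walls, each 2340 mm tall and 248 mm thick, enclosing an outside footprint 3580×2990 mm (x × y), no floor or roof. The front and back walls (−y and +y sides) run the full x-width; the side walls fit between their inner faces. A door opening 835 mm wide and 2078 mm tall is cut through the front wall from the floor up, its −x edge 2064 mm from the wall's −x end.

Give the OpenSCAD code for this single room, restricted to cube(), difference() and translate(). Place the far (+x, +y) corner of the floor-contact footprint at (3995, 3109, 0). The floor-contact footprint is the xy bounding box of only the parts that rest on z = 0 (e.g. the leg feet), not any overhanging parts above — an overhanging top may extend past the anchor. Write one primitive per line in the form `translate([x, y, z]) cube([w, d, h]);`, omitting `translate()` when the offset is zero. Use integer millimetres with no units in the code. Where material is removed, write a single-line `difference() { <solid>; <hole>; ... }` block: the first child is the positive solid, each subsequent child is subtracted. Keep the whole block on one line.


difference() { translate([415, 119, 0]) cube([3580, 248, 2340]); translate([2479, 119, 0]) cube([835, 248, 2078]); }
translate([415, 2861, 0]) cube([3580, 248, 2340]);
translate([415, 367, 0]) cube([248, 2494, 2340]);
translate([3747, 367, 0]) cube([248, 2494, 2340]);


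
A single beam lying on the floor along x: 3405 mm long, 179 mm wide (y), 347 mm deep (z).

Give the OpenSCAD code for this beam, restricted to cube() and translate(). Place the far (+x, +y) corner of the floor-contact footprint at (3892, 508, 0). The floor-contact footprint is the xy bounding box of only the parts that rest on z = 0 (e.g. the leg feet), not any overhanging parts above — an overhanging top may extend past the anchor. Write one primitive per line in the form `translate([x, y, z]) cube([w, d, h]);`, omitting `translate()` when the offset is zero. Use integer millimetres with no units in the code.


translate([487, 329, 0]) cube([3405, 179, 347]);


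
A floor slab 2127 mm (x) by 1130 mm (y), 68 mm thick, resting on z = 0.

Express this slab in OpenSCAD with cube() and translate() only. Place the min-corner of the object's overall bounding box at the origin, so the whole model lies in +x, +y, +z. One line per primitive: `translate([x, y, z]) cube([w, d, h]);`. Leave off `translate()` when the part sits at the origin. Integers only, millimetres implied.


cube([2127, 1130, 68]);


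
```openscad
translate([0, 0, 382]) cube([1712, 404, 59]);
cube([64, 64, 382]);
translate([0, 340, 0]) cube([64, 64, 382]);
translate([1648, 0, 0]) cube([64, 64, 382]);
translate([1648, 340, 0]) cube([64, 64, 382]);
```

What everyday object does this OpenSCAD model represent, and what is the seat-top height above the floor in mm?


A bench. The seat-top height is 441 mm.

A long slab on four corner posts — a bench. The slab sits at z = 382 with thickness 59, so the top is 382 + 59 = 441 mm.


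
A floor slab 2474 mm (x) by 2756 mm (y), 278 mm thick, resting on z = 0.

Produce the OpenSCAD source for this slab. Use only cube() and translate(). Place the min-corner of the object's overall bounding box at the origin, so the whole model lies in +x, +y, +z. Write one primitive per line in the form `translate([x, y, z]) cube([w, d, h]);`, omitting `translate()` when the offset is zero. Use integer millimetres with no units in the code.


cube([2474, 2756, 278]);


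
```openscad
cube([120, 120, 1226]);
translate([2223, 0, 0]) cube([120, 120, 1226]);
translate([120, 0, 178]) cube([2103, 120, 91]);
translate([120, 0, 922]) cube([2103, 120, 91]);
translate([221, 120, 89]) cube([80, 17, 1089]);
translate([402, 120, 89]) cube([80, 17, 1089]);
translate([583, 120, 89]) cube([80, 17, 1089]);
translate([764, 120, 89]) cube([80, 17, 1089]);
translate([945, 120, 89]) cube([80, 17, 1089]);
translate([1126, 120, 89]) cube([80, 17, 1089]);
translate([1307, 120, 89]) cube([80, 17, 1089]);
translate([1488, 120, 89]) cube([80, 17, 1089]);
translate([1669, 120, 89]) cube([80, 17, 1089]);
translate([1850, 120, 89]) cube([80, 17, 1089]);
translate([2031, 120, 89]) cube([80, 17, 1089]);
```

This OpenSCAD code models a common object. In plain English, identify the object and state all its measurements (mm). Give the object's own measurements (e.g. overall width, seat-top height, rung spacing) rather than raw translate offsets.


A fence section. Two 120×120 mm posts, 1226 mm tall, stand on the floor with a clear span of 2103 mm between their inner faces. Two horizontal rails of 120×91 mm section span the gap between the posts with their undersides at z = 178 mm and z = 922 mm, flush with the posts' −y face. 11 pickets, each 80 mm wide, 17 mm thick and 1089 mm tall, are fixed to the +y face of the rails with their bottoms at z = 89 mm, spaced across the span with a 101 mm gap after the −x post and between neighbouring pickets, with 112 mm left before the +x post.


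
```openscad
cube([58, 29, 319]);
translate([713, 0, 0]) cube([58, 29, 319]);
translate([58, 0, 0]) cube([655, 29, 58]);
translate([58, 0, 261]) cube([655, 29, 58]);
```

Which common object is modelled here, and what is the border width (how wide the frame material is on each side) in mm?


A picture frame. The border width is 58 mm.

Four thin pieces enclosing a rectangular opening — a picture frame. The two full-height stiles are 319 mm tall; the top rail sits at z = 261 and is 58 mm tall, so the border above the opening is 319 − 261 = 58 mm, matching the stile x-width.


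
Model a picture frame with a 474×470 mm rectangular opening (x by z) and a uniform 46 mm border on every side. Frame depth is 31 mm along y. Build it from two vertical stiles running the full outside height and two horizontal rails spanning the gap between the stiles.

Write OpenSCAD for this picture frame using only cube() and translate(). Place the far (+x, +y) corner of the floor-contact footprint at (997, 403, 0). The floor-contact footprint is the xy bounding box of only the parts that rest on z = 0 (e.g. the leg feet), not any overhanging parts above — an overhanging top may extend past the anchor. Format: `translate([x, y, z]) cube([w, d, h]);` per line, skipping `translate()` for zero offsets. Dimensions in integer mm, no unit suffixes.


translate([431, 372, 0]) cube([46, 31, 562]);
translate([951, 372, 0]) cube([46, 31, 562]);
translate([477, 372, 0]) cube([474, 31, 46]);
translate([477, 372, 516]) cube([474, 31, 46]);


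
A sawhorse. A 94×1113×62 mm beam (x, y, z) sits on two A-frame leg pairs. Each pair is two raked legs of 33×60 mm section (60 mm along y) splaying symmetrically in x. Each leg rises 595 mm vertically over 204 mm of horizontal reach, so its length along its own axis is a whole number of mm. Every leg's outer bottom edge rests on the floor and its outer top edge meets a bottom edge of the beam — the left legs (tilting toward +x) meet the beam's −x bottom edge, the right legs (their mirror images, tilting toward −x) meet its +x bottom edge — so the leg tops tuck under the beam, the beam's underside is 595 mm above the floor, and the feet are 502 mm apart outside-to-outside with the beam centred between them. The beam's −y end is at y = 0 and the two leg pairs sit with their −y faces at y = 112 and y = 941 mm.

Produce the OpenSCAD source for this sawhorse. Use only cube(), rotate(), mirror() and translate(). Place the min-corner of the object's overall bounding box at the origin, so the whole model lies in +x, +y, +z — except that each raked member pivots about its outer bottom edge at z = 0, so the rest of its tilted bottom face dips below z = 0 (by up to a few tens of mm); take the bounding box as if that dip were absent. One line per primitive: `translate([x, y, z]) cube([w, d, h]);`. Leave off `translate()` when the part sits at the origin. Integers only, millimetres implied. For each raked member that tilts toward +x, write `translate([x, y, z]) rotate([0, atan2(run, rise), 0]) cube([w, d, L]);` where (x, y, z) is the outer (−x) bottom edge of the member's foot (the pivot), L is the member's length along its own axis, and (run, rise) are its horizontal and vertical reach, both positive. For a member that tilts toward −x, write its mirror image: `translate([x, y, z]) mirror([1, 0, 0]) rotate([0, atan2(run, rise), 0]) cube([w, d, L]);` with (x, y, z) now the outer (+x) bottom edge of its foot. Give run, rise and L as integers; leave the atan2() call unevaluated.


translate([204, 0, 595]) cube([94, 1113, 62]);
translate([0, 112, 0]) rotate([0, atan2(204, 595), 0]) cube([33, 60, 629]);
translate([502, 112, 0]) mirror([1, 0, 0]) rotate([0, atan2(204, 595), 0]) cube([33, 60, 629]);
translate([0, 941, 0]) rotate([0, atan2(204, 595), 0]) cube([33, 60, 629]);
translate([502, 941, 0]) mirror([1, 0, 0]) rotate([0, atan2(204, 595), 0]) cube([33, 60, 629]);


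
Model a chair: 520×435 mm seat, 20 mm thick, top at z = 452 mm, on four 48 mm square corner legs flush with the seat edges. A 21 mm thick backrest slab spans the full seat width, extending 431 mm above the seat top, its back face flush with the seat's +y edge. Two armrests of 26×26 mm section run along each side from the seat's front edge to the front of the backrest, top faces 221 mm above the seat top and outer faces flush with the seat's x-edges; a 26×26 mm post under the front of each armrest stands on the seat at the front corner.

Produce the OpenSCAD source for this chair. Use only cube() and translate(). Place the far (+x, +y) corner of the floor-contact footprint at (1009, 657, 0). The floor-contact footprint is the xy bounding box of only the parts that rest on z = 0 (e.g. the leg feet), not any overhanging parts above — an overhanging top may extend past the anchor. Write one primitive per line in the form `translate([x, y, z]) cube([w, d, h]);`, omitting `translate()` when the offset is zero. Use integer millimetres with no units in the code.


translate([489, 222, 432]) cube([520, 435, 20]);
translate([489, 222, 0]) cube([48, 48, 432]);
translate([961, 222, 0]) cube([48, 48, 432]);
translate([489, 609, 0]) cube([48, 48, 432]);
translate([961, 609, 0]) cube([48, 48, 432]);
translate([489, 636, 452]) cube([520, 21, 431]);
translate([489, 222, 647]) cube([26, 414, 26]);
translate([983, 222, 647]) cube([26, 414, 26]);
translate([489, 222, 452]) cube([26, 26, 195]);
translate([983, 222, 452]) cube([26, 26, 195]);


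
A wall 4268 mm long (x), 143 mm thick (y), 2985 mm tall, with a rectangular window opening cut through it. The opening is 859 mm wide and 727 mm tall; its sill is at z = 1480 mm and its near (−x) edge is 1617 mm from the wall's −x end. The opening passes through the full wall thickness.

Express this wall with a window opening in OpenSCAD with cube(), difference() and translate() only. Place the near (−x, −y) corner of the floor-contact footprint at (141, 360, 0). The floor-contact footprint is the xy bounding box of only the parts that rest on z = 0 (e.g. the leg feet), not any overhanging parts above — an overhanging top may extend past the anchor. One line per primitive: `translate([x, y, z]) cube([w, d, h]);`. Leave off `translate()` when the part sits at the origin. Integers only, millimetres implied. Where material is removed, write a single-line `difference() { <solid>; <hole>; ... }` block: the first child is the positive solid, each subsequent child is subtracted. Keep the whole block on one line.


difference() { translate([141, 360, 0]) cube([4268, 143, 2985]); translate([1758, 360, 1480]) cube([859, 143, 727]); }


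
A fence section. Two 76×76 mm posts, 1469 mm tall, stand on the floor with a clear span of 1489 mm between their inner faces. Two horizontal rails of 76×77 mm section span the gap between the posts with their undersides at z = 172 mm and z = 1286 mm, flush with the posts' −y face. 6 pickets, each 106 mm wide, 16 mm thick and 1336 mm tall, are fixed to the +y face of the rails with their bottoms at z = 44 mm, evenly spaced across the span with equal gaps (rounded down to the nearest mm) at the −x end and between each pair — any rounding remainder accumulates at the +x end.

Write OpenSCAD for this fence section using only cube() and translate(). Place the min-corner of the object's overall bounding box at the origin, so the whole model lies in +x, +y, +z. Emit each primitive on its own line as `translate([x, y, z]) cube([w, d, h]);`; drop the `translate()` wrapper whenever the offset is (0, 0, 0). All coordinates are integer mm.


cube([76, 76, 1469]);
translate([1565, 0, 0]) cube([76, 76, 1469]);
translate([76, 0, 172]) cube([1489, 76, 77]);
translate([76, 0, 1286]) cube([1489, 76, 77]);
translate([197, 76, 44]) cube([106, 16, 1336]);
translate([424, 76, 44]) cube([106, 16, 1336]);
translate([651, 76, 44]) cube([106, 16, 1336]);
translate([878, 76, 44]) cube([106, 16, 1336]);
translate([1105, 76, 44]) cube([106, 16, 1336]);
translate([1332, 76, 44]) cube([106, 16, 1336]);


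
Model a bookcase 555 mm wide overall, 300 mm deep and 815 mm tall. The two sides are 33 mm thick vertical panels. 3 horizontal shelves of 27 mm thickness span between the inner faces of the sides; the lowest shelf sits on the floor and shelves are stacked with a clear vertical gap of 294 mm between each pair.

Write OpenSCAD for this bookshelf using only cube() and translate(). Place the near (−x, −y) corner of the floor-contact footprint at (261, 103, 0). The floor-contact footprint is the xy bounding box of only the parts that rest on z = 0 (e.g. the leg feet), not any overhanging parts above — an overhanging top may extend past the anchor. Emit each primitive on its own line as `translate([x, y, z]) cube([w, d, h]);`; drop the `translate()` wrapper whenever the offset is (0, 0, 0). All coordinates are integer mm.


translate([261, 103, 0]) cube([33, 300, 815]);
translate([783, 103, 0]) cube([33, 300, 815]);
translate([294, 103, 0]) cube([489, 300, 27]);
translate([294, 103, 321]) cube([489, 300, 27]);
translate([294, 103, 642]) cube([489, 300, 27]);


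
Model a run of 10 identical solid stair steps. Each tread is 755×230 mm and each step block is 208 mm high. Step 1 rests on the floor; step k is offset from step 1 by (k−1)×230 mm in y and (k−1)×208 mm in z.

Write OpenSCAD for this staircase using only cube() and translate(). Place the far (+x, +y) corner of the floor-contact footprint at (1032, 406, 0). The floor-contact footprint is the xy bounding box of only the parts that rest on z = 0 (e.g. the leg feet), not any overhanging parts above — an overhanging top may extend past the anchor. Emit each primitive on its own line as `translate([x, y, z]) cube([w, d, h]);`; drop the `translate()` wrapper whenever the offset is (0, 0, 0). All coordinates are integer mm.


translate([277, 176, 0]) cube([755, 230, 208]);
translate([277, 406, 208]) cube([755, 230, 208]);
translate([277, 636, 416]) cube([755, 230, 208]);
translate([277, 866, 624]) cube([755, 230, 208]);
translate([277, 1096, 832]) cube([755, 230, 208]);
translate([277, 1326, 1040]) cube([755, 230, 208]);
translate([277, 1556, 1248]) cube([755, 230, 208]);
translate([277, 1786, 1456]) cube([755, 230, 208]);
translate([277, 2016, 1664]) cube([755, 230, 208]);
translate([277, 2246, 1872]) cube([755, 230, 208]);


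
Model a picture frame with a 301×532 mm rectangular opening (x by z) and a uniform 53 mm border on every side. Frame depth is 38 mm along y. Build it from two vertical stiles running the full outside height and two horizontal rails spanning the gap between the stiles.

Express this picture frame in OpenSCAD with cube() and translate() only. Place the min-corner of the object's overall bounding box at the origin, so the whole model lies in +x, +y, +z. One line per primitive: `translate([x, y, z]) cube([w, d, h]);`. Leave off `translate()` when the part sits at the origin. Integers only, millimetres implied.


cube([53, 38, 638]);
translate([354, 0, 0]) cube([53, 38, 638]);
translate([53, 0, 0]) cube([301, 38, 53]);
translate([53, 0, 585]) cube([301, 38, 53]);


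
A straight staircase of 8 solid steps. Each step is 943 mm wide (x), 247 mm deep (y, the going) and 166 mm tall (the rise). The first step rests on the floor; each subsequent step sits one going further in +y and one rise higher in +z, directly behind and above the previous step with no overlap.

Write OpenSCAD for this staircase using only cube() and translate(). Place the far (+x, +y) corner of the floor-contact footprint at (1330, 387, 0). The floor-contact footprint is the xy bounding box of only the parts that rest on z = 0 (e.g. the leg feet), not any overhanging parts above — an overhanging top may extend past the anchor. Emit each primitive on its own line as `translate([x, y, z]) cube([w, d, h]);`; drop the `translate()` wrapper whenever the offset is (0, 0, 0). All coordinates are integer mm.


translate([387, 140, 0]) cube([943, 247, 166]);
translate([387, 387, 166]) cube([943, 247, 166]);
translate([387, 634, 332]) cube([943, 247, 166]);
translate([387, 881, 498]) cube([943, 247, 166]);
translate([387, 1128, 664]) cube([943, 247, 166]);
translate([387, 1375, 830]) cube([943, 247, 166]);
translate([387, 1622, 996]) cube([943, 247, 166]);
translate([387, 1869, 1162]) cube([943, 247, 166]);


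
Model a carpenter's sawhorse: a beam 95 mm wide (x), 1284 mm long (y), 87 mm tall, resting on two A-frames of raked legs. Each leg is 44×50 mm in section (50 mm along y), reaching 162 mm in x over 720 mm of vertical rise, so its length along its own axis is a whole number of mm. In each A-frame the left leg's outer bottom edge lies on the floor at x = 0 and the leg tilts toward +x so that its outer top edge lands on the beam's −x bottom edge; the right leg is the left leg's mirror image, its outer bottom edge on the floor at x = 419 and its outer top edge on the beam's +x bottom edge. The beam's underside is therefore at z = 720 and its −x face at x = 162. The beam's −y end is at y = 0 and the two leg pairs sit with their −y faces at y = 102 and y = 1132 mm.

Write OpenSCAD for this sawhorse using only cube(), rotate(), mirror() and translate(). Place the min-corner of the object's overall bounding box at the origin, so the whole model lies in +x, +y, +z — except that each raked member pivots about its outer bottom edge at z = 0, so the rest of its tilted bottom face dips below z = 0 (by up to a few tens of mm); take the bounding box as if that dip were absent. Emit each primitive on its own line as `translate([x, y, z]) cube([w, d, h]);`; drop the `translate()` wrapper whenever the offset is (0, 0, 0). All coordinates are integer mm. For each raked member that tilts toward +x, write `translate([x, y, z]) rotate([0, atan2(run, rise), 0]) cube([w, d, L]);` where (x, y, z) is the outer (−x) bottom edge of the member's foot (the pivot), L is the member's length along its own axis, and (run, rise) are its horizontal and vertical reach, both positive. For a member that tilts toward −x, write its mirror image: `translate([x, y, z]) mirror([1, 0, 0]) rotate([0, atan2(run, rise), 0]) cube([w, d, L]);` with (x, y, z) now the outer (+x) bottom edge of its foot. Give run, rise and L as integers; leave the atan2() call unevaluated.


// leg length = √(162² + 720²) = 738
// right-leg outer foot x = 2·162 + 95 = 419
// beam min-corner = (162, 0, 720)
translate([162, 0, 720]) cube([95, 1284, 87]);
translate([0, 102, 0]) rotate([0, atan2(162, 720), 0]) cube([44, 50, 738]);
translate([419, 102, 0]) mirror([1, 0, 0]) rotate([0, atan2(162, 720), 0]) cube([44, 50, 738]);
translate([0, 1132, 0]) rotate([0, atan2(162, 720), 0]) cube([44, 50, 738]);
translate([419, 1132, 0]) mirror([1, 0, 0]) rotate([0, atan2(162, 720), 0]) cube([44, 50, 738]);


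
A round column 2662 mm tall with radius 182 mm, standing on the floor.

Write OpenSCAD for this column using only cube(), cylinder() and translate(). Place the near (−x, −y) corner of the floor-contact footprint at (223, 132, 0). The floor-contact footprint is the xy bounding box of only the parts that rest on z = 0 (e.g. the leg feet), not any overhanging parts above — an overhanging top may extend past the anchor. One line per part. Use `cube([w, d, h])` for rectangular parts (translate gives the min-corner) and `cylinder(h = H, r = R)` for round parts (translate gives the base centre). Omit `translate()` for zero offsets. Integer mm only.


translate([405, 314, 0]) cylinder(h = 2662, r = 182);


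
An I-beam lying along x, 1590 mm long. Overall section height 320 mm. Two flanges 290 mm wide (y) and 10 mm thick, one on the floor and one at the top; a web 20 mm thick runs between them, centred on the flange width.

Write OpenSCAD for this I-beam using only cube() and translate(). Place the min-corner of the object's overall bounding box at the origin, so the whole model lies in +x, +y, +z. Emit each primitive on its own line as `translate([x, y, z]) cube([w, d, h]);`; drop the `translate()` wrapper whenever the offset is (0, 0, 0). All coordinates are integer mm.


cube([1590, 290, 10]);
translate([0, 135, 10]) cube([1590, 20, 300]);
translate([0, 0, 310]) cube([1590, 290, 10]);


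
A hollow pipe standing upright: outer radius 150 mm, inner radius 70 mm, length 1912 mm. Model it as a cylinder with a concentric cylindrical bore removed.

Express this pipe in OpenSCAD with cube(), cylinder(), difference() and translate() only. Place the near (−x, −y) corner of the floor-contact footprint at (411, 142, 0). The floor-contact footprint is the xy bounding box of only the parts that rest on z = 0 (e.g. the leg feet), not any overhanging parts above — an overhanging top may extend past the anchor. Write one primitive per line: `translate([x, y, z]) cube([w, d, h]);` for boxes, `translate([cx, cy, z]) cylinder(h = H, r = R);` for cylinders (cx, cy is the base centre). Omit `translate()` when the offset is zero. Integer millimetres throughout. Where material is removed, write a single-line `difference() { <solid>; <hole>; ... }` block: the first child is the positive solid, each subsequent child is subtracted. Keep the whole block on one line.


difference() { translate([561, 292, 0]) cylinder(h = 1912, r = 150); translate([561, 292, 0]) cylinder(h = 1912, r = 70); }


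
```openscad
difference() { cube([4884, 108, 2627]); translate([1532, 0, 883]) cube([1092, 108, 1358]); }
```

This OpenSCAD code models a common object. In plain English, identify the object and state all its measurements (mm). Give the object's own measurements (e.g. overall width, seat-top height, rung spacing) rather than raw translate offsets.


A wall 4884 mm long (x), 108 mm thick (y), 2627 mm tall, with a rectangular window opening cut through it. The opening is 1092 mm wide and 1358 mm tall; its sill is at z = 883 mm and its near (−x) edge is 1532 mm from the wall's −x end. The opening passes through the full wall thickness.


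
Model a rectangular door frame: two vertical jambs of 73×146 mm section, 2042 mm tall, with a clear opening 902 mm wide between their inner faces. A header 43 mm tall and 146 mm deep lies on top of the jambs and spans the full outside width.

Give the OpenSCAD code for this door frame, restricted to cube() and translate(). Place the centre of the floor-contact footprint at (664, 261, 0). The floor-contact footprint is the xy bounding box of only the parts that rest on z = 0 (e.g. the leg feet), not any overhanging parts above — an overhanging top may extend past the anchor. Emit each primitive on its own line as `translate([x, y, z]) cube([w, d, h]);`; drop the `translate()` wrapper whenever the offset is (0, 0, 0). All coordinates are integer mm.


translate([140, 188, 0]) cube([73, 146, 2042]);
translate([1115, 188, 0]) cube([73, 146, 2042]);
translate([140, 188, 2042]) cube([1048, 146, 43]);


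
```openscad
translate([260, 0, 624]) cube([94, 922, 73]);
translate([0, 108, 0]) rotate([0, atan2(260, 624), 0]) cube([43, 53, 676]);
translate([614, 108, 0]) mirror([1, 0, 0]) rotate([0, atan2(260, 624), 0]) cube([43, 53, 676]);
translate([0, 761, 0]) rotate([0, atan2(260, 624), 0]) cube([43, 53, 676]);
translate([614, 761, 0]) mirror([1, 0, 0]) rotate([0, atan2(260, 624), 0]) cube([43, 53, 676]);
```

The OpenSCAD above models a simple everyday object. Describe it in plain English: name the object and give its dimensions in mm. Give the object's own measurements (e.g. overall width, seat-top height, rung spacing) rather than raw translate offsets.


A sawhorse. A 94×922×73 mm beam (x, y, z) sits on two A-frame leg pairs. Each pair is two raked legs of 43×53 mm section (53 mm along y) splaying symmetrically in x. Each leg rises 624 mm vertically over 260 mm of horizontal reach and is 676 mm long along its own axis. Every leg's outer bottom edge rests on the floor and its outer top edge meets a bottom edge of the beam — the left legs (tilting toward +x) meet the beam's −x bottom edge, the right legs (their mirror images, tilting toward −x) meet its +x bottom edge — so the leg tops tuck under the beam, the beam's underside is 624 mm above the floor, and the feet are 614 mm apart outside-to-outside with the beam centred between them. The two leg pairs are set in 108 mm from either end of the beam.


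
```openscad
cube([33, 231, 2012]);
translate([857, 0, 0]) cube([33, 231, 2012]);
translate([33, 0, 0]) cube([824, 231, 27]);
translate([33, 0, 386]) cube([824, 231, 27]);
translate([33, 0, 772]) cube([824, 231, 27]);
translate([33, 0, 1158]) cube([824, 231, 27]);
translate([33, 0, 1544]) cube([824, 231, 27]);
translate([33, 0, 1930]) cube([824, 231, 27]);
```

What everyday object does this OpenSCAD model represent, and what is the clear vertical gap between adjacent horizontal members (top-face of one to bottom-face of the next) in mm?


A bookshelf. The clear shelf gap is 359 mm.

Two tall side panels with 6 horizontal boards between them — a bookshelf. The first two shelf undersides are at z = 0 and z = 386; with shelf thickness 27, the clear gap is 386 − 0 − 27 = 359 mm.


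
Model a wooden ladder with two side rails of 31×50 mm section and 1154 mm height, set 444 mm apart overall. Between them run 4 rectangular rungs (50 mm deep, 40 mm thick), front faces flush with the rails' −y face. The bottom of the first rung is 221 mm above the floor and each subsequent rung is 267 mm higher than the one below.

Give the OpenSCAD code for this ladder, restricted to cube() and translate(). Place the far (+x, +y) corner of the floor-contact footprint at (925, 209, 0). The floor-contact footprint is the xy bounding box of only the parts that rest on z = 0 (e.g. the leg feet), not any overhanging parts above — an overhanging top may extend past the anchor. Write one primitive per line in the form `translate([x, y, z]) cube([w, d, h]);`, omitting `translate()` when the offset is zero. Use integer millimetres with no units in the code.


// rung span = 444 - 2*31 = 382
// rung[k] z = 221 + k*267
translate([481, 159, 0]) cube([31, 50, 1154]);
translate([894, 159, 0]) cube([31, 50, 1154]);
translate([512, 159, 221]) cube([382, 50, 40]);
translate([512, 159, 488]) cube([382, 50, 40]);
translate([512, 159, 755]) cube([382, 50, 40]);
translate([512, 159, 1022]) cube([382, 50, 40]);
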